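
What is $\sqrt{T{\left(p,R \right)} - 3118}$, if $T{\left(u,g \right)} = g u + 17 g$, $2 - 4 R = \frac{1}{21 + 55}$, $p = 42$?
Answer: $\frac{i \sqrt{17840297}}{76} \approx 55.576 i$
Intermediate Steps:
$R = \frac{151}{304}$ ($R = \frac{1}{2} - \frac{1}{4 \left(21 + 55\right)} = \frac{1}{2} - \frac{1}{4 \cdot 76} = \frac{1}{2} - \frac{1}{304} = \frac{151}{304} \approx 0.49671$)
$T{\left(u,g \right)} = 17 g + g u$
$\sqrt{T{\left(p,R \right)} - 3118} = \sqrt{\frac{151 \left(17 + 42\right)}{304} - 3118} = \sqrt{\frac{151}{304} \cdot 59 - 3118} = \sqrt{\frac{8909}{304} - 3118} = \sqrt{- \frac{938963}{304}} = \frac{i \sqrt{17840297}}{76}$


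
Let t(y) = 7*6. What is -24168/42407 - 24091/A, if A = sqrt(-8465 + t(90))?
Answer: -24168/42407 + 24091*I*sqrt(8423)/8423 ≈ -0.56991 + 262.5*I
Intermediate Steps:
t(y) = 42
A = I*sqrt(8423) (A = sqrt(-8465 + 42) = sqrt(-8423) = I*sqrt(8423) ≈ 91.777*I)
-24168/42407 - 24091/A = -24168/42407 - 24091*(-I*sqrt(8423)/8423) = -24168*1/42407 - (-24091)*I*sqrt(8423)/8423 = -24168/42407 + 24091*I*sqrt(8423)/8423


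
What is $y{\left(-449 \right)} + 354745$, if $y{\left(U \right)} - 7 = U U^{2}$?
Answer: $-90164097$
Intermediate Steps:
$y{\left(U \right)} = 7 + U^{3}$ ($y{\left(U \right)} = 7 + U U^{2} = 7 + U^{3}$)
$y{\left(-449 \right)} + 354745 = \left(7 + \left(-449\right)^{3}\right) + 354745 = \left(7 - 90518849\right) + 354745 = -90518842 + 354745 = -90164097$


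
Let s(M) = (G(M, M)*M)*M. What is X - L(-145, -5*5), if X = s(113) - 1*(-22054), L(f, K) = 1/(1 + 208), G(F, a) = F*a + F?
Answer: 34383073207/209 ≈ 1.6451e+8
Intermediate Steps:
G(F, a) = F + F*a
L(f, K) = 1/209
s(M) = M**3*(1 + M) (s(M) = ((M*(1 + M))*M)*M = (M**2*(1 + M))*M = M**3*(1 + M))
X = 164512312 (X = 113**3*(1 + 113) - 1*(-22054) = 1442897*114 + 22054 = 164490258 + 22054 = 164512312)
X - L(-145, -5*5) = 164512312 - 1*1/209 = 164512312 - 1/209 = 34383073207/209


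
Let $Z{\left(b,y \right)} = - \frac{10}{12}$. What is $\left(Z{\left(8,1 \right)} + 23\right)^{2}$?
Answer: $\frac{17689}{36} \approx 491.36$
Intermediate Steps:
$Z{\left(b,y \right)} = - \frac{5}{6}$ ($Z{\left(b,y \right)} = \left(-10\right) \frac{1}{12} = - \frac{5}{6}$)
$\left(Z{\left(8,1 \right)} + 23\right)^{2} = \left(- \frac{5}{6} + 23\right)^{2} = \left(\frac{133}{6}\right)^{2} = \frac{17689}{36}$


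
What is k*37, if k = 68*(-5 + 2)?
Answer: -7548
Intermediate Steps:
k = -204 (k = 68*(-3) = -204)
k*37 = -204*37 = -7548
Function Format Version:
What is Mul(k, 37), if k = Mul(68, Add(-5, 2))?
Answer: -7548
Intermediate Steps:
k = -204 (k = Mul(68, -3) = -204)
Mul(k, 37) = Mul(-204, 37) = -7548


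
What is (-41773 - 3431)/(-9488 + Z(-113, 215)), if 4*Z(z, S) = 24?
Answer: 22602/4741 ≈ 4.7673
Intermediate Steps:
Z(z, S) = 6 (Z(z, S) = (1/4)*24 = 6)
(-41773 - 3431)/(-9488 + Z(-113, 215)) = (-41773 - 3431)/(-9488 + 6) = -45204/(-9482) = -45204*(-1/9482) = 22602/4741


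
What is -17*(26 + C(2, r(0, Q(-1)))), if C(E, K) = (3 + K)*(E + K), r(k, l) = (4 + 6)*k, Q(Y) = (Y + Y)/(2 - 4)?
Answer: -544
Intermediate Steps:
Q(Y) = -Y (Q(Y) = (2*Y)/(-2) = (2*Y)*(-1/2) = -Y)
r(k, l) = 10*k
-17*(26 + C(2, r(0, Q(-1)))) = -17*(26 + ((10*0)**2 + 3*2 + 3*(10*0) + 2*(10*0))) = -17*(26 + (0**2 + 6 + 3*0 + 2*0)) = -17*(26 + (0 + 6 + 0 + 0)) = -17*(26 + 6) = -17*32 = -544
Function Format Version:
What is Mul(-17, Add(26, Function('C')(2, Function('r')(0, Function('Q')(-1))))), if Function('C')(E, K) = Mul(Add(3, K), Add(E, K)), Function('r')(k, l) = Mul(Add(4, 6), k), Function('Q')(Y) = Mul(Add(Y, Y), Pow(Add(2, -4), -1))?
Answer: -544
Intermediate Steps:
Function('Q')(Y) = Mul(-1, Y) (Function('Q')(Y) = Mul(Mul(2, Y), Pow(-2, -1)) = Mul(Mul(2, Y), Rational(-1, 2)) = Mul(-1, Y))
Function('r')(k, l) = Mul(10, k)
Mul(-17, Add(26, Function('C')(2, Function('r')(0, Function('Q')(-1))))) = Mul(-17, Add(26, Add(Pow(Mul(10, 0), 2), Mul(3, 2), Mul(3, Mul(10, 0)), Mul(2, Mul(10, 0))))) = Mul(-17, Add(26, Add(Pow(0, 2), 6, Mul(3, 0), Mul(2, 0)))) = Mul(-17, Add(26, Add(0, 6, 0, 0))) = Mul(-17, Add(26, 6)) = Mul(-17, 32) = -544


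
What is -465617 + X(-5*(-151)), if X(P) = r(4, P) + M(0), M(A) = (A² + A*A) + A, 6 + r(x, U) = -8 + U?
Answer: -464876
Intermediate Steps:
r(x, U) = -14 + U (r(x, U) = -6 + (-8 + U) = -14 + U)
M(A) = A + 2*A² (M(A) = (A² + A²) + A = 2*A² + A = A + 2*A²)
X(P) = -14 + P (X(P) = (-14 + P) + 0*(1 + 2*0) = (-14 + P) + 0*(1 + 0) = (-14 + P) + 0*1 = (-14 + P) + 0 = -14 + P)
-465617 + X(-5*(-151)) = -465617 + (-14 - 5*(-151)) = -465617 + (-14 + 755) = -465617 + 741 = -464876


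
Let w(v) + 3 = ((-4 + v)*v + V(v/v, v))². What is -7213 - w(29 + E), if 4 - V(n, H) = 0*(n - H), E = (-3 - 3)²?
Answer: -15760171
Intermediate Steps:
E = 36 (E = (-6)² = 36)
V(n, H) = 4 (V(n, H) = 4 - 0*(n - H) = 4 - 1*0 = 4 + 0 = 4)
w(v) = -3 + (4 + v*(-4 + v))² (w(v) = -3 + ((-4 + v)*v + 4)² = -3 + (v*(-4 + v) + 4)² = -3 + (4 + v*(-4 + v))²)
-7213 - w(29 + E) = -7213 - (-3 + (4 + (29 + 36)² - 4*(29 + 36))²) = -7213 - (-3 + (4 + 65² - 4*65)²) = -7213 - (-3 + (4 + 4225 - 260)²) = -7213 - (-3 + 3969²) = -7213 - (-3 + 15752961) = -7213 - 1*15752958 = -7213 - 15752958 = -15760171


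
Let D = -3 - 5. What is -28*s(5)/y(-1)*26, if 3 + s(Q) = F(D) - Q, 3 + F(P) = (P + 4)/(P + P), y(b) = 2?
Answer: 3913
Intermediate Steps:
D = -8
F(P) = -3 + (4 + P)/(2*P) (F(P) = -3 + (P + 4)/(P + P) = -3 + (4 + P)/((2*P)) = -3 + (4 + P)*(1/(2*P)) = -3 + (4 + P)/(2*P))
s(Q) = -23/4 - Q (s(Q) = -3 + ((-5/2 + 2/(-8)) - Q) = -3 + ((-5/2 + 2*(-⅛)) - Q) = -3 + ((-5/2 - ¼) - Q) = -3 + (-11/4 - Q) = -23/4 - Q)
-28*s(5)/y(-1)*26 = -28*(-23/4 - 1*5)/2*26 = -28*(-23/4 - 5)/2*26 = -(-301)/2*26 = -28*(-43/8)*26 = (301/2)*26 = 3913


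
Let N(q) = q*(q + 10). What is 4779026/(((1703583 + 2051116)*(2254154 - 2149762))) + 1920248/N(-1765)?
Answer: 28949086253086459/46697198596928100 ≈ 0.61993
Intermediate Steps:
N(q) = q*(10 + q)
4779026/(((1703583 + 2051116)*(2254154 - 2149762))) + 1920248/N(-1765) = 4779026/(((1703583 + 2051116)*(2254154 - 2149762))) + 1920248/((-1765*(10 - 1765))) = 4779026/((3754699*104392)) + 1920248/((-1765*(-1755))) = 4779026/391960538008 + 1920248/3097575 = 4779026*(1/391960538008) + 1920248*(1/3097575) = 2389513/195980269004 + 1920248/3097575 = 28949086253086459/46697198596928100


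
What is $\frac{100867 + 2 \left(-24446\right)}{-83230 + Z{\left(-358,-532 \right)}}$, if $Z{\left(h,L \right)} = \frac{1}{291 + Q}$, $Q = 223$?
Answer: $- \frac{8905050}{14260073} \approx -0.62447$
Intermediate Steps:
$Z{\left(h,L \right)} = \frac{1}{514}$ ($Z{\left(h,L \right)} = \frac{1}{291 + 223} = \frac{1}{514}$)
$\frac{100867 + 2 \left(-24446\right)}{-83230 + Z{\left(-358,-532 \right)}} = \frac{100867 + 2 \left(-24446\right)}{-83230 + \frac{1}{514}} = \frac{100867 - 48892}{- \frac{42780219}{514}} = 51975 \left(- \frac{514}{42780219}\right) = - \frac{8905050}{14260073}$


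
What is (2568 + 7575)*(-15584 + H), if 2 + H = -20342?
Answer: -364417704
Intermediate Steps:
H = -20344 (H = -2 - 20342 = -20344)
(2568 + 7575)*(-15584 + H) = (2568 + 7575)*(-15584 - 20344) = 10143*(-35928) = -364417704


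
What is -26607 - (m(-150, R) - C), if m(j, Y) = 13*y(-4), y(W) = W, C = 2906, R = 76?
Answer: -23649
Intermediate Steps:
m(j, Y) = -52 (m(j, Y) = 13*(-4) = -52)
-26607 - (m(-150, R) - C) = -26607 - (-52 - 1*2906) = -26607 - (-52 - 2906) = -26607 - 1*(-2958) = -26607 + 2958 = -23649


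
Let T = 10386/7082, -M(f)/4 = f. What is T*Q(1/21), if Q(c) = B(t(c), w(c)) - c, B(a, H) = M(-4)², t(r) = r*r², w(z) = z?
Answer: 9304125/24787 ≈ 375.36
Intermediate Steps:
M(f) = -4*f
t(r) = r³
B(a, H) = 256 (B(a, H) = (-4*(-4))² = 16² = 256)
Q(c) = 256 - c
T = 5193/3541 (T = 10386*(1/7082) = 5193/3541 ≈ 1.4665)
T*Q(1/21) = 5193*(256 - 1/21)/3541 = (5193/3541)*(5375/21) = 9304125/24787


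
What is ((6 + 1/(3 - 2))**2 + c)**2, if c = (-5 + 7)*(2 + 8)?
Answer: 4761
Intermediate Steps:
c = 20 (c = 2*10 = 20)
((6 + 1/(3 - 2))**2 + c)**2 = ((6 + 1/(3 - 2))**2 + 20)**2 = ((6 + 1/1)**2 + 20)**2 = ((6 + 1)**2 + 20)**2 = (7**2 + 20)**2 = (49 + 20)**2 = 69**2 = 4761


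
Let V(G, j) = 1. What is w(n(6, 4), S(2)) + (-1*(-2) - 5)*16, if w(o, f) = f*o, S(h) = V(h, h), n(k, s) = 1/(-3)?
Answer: -145/3 ≈ -48.333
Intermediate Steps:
n(k, s) = -1/3
S(h) = 1
w(n(6, 4), S(2)) + (-1*(-2) - 5)*16 = 1*(-1/3) + (-1*(-2) - 5)*16 = -1/3 + (2 - 5)*16 = -1/3 - 3*16 = -1/3 - 48 = -145/3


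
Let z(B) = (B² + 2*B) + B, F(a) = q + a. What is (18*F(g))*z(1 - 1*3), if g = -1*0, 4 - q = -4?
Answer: -288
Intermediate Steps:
q = 8 (q = 4 - 1*(-4) = 4 + 4 = 8)
g = 0
F(a) = 8 + a
z(B) = B² + 3*B
(18*F(g))*z(1 - 1*3) = (18*(8 + 0))*((1 - 1*3)*(3 + (1 - 1*3))) = (18*8)*((1 - 3)*(3 + (1 - 3))) = 144*(-2*(3 - 2)) = 144*(-2*1) = 144*(-2) = -288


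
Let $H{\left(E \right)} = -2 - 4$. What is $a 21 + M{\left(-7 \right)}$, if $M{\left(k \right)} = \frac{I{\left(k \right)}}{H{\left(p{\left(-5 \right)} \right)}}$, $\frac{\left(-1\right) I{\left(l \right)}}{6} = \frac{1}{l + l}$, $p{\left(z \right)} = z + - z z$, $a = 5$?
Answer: $\frac{1469}{14} \approx 104.93$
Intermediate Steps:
$p{\left(z \right)} = z - z^{2}$
$I{\left(l \right)} = - \frac{3}{l}$ ($I{\left(l \right)} = - \frac{6}{l + l} = - \frac{6}{2 l} = - 6 \frac{1}{2 l} = - \frac{3}{l}$)
$H{\left(E \right)} = -6$
$M{\left(k \right)} = \frac{1}{2 k}$ ($M{\left(k \right)} = \frac{\left(-3\right) \frac{1}{k}}{-6} = - \frac{3}{k} \left(- \frac{1}{6}\right) = \frac{1}{2 k}$)
$a 21 + M{\left(-7 \right)} = 5 \cdot 21 + \frac{1}{2 \left(-7\right)} = 105 + \frac{1}{2} \left(- \frac{1}{7}\right) = 105 - \frac{1}{14} = \frac{1469}{14}$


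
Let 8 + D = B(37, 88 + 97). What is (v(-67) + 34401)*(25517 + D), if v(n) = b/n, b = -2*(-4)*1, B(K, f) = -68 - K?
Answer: 58552638036/67 ≈ 8.7392e+8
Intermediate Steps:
D = -113 (D = -8 + (-68 - 1*37) = -8 + (-68 - 37) = -8 - 105 = -113)
b = 8 (b = 8*1 = 8)
v(n) = 8/n
(v(-67) + 34401)*(25517 + D) = (8/(-67) + 34401)*(25517 - 113) = (8*(-1/67) + 34401)*25404 = (-8/67 + 34401)*25404 = (2304859/67)*25404 = 58552638036/67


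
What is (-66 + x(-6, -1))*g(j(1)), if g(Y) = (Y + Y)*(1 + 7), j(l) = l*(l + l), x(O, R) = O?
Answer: -2304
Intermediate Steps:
j(l) = 2*l² (j(l) = l*(2*l) = 2*l²)
g(Y) = 16*Y (g(Y) = (2*Y)*8 = 16*Y)
(-66 + x(-6, -1))*g(j(1)) = (-66 - 6)*(16*(2*1²)) = -1152*2*1 = -1152*2 = -72*32 = -2304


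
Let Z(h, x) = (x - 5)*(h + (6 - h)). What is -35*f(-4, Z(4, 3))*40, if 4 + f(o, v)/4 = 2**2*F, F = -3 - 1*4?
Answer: 179200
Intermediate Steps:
Z(h, x) = -30 + 6*x (Z(h, x) = (-5 + x)*6 = -30 + 6*x)
F = -7 (F = -3 - 4 = -7)
f(o, v) = -128 (f(o, v) = -16 + 4*(2**2*(-7)) = -16 + 4*(4*(-7)) = -16 + 4*(-28) = -16 - 112 = -128)
-35*f(-4, Z(4, 3))*40 = -35*(-128)*40 = 4480*40 = 179200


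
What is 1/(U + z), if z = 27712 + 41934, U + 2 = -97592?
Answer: -1/27948 ≈ -3.5781e-5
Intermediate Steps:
U = -97594 (U = -2 - 97592 = -97594)
z = 69646
1/(U + z) = 1/(-97594 + 69646) = 1/(-27948) = -1/27948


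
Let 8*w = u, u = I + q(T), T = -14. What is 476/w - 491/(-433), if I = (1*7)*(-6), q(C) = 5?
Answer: -1630697/16021 ≈ -101.78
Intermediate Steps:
I = -42 (I = 7*(-6) = -42)
u = -37 (u = -42 + 5 = -37)
w = -37/8 (w = (⅛)*(-37) = -37/8 ≈ -4.6250)
476/w - 491/(-433) = 476/(-37/8) - 491/(-433) = 476*(-8/37) - 491*(-1/433) = -3808/37 + 491/433 = -1630697/16021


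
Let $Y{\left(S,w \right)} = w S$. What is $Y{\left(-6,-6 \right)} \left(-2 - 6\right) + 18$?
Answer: $-270$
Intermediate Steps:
$Y{\left(S,w \right)} = S w$
$Y{\left(-6,-6 \right)} \left(-2 - 6\right) + 18 = \left(-6\right) \left(-6\right) \left(-2 - 6\right) + 18 = 36 \left(-2 - 6\right) + 18 = 36 \left(-8\right) + 18 = -288 + 18 = -270$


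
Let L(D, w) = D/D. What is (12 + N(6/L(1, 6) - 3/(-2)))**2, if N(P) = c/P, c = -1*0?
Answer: 144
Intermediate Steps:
c = 0
L(D, w) = 1
N(P) = 0 (N(P) = 0/P = 0)
(12 + N(6/L(1, 6) - 3/(-2)))**2 = (12 + 0)**2 = 12**2 = 144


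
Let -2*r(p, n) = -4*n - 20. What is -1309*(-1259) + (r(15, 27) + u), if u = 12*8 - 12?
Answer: 1648179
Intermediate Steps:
u = 84 (u = 96 - 12 = 84)
r(p, n) = 10 + 2*n (r(p, n) = -(-4*n - 20)/2 = -(-20 - 4*n)/2 = 10 + 2*n)
-1309*(-1259) + (r(15, 27) + u) = -1309*(-1259) + ((10 + 2*27) + 84) = 1648031 + ((10 + 54) + 84) = 1648031 + (64 + 84) = 1648031 + 148 = 1648179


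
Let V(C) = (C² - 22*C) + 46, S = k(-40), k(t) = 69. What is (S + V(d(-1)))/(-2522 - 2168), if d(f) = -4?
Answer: -219/4690 ≈ -0.046695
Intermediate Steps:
S = 69
V(C) = 46 + C² - 22*C
(S + V(d(-1)))/(-2522 - 2168) = (69 + (46 + (-4)² - 22*(-4)))/(-2522 - 2168) = (69 + (46 + 16 + 88))/(-4690) = (69 + 150)*(-1/4690) = 219*(-1/4690) = -219/4690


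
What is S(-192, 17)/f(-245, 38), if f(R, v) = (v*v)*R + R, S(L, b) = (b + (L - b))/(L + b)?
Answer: -192/61954375 ≈ -3.0991e-6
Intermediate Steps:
S(L, b) = L/(L + b)
f(R, v) = R + R*v² (f(R, v) = v²*R + R = R*v² + R = R + R*v²)
S(-192, 17)/f(-245, 38) = (-192/(-192 + 17))/((-245*(1 + 38²))) = (-192/(-175))/((-245*(1 + 1444))) = (-192*(-1/175))/((-245*1445)) = (192/175)/(-354025) = (192/175)*(-1/354025) = -192/61954375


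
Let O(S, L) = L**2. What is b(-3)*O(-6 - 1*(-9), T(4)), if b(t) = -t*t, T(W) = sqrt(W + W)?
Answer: -72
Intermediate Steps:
T(W) = sqrt(2)*sqrt(W) (T(W) = sqrt(2*W) = sqrt(2)*sqrt(W))
b(t) = -t**2
b(-3)*O(-6 - 1*(-9), T(4)) = (-1*(-3)**2)*(sqrt(2)*sqrt(4))**2 = (-1*9)*(sqrt(2)*2)**2 = -9*(2*sqrt(2))**2 = -9*8 = -72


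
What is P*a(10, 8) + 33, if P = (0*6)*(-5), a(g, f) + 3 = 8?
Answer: 33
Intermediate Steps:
a(g, f) = 5 (a(g, f) = -3 + 8 = 5)
P = 0 (P = 0*(-5) = 0)
P*a(10, 8) + 33 = 0*5 + 33 = 0 + 33 = 33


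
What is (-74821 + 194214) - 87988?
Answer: 31405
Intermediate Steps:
(-74821 + 194214) - 87988 = 119393 - 87988 = 31405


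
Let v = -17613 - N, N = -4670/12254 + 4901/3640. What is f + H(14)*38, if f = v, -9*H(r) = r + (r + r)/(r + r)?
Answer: -90979399477/5146680 ≈ -17677.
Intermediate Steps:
N = 1656079/1715560 (N = -4670*1/12254 + 4901*(1/3640) = -2335/6127 + 377/280 = 1656079/1715560 ≈ 0.96533)
H(r) = -⅑ - r/9 (H(r) = -(r + (r + r)/(r + r))/9 = -(r + (2*r)/((2*r)))/9 = -(r + (2*r)*(1/(2*r)))/9 = -(r + 1)/9 = -(1 + r)/9 = -⅑ - r/9)
v = -30217814359/1715560 (v = -17613 - 1*1656079/1715560 = -17613 - 1656079/1715560 = -30217814359/1715560 ≈ -17614.)
f = -30217814359/1715560 ≈ -17614.
f + H(14)*38 = -30217814359/1715560 + (-⅑ - ⅑*14)*38 = -30217814359/1715560 + (-⅑ - 14/9)*38 = -30217814359/1715560 - 5/3*38 = -30217814359/1715560 - 190/3 = -90979399477/5146680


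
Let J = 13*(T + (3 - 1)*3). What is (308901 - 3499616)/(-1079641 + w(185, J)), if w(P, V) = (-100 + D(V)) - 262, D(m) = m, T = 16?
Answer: 3190715/1079717 ≈ 2.9551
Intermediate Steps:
J = 286 (J = 13*(16 + (3 - 1)*3) = 13*(16 + 2*3) = 13*(16 + 6) = 13*22 = 286)
w(P, V) = -362 + V (w(P, V) = (-100 + V) - 262 = -362 + V)
(308901 - 3499616)/(-1079641 + w(185, J)) = (308901 - 3499616)/(-1079641 + (-362 + 286)) = -3190715/(-1079641 - 76) = -3190715/(-1079717) = -3190715*(-1/1079717) = 3190715/1079717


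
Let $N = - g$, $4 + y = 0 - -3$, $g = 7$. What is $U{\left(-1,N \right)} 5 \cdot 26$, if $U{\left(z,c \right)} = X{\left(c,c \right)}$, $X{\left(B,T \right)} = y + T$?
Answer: $-1040$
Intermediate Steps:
$y = -1$ ($y = -4 + \left(0 - -3\right) = -4 + \left(0 + 3\right) = -4 + 3 = -1$)
$N = -7$ ($N = \left(-1\right) 7 = -7$)
$X{\left(B,T \right)} = -1 + T$
$U{\left(z,c \right)} = -1 + c$
$U{\left(-1,N \right)} 5 \cdot 26 = \left(-1 - 7\right) 5 \cdot 26 = \left(-8\right) 5 \cdot 26 = \left(-40\right) 26 = -1040$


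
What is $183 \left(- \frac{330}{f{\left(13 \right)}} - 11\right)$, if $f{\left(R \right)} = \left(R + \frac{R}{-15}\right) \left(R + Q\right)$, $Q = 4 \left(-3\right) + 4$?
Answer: $- \frac{273768}{91} \approx -3008.4$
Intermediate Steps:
$Q = -8$ ($Q = -12 + 4 = -8$)
$f{\left(R \right)} = \frac{14 R \left(-8 + R\right)}{15}$ ($f{\left(R \right)} = \left(R + \frac{R}{-15}\right) \left(R - 8\right) = \left(R + R \left(- \frac{1}{15}\right)\right) \left(-8 + R\right) = \left(R - \frac{R}{15}\right) \left(-8 + R\right) = \frac{14 R}{15} \left(-8 + R\right) = \frac{14 R \left(-8 + R\right)}{15}$)
$183 \left(- \frac{330}{f{\left(13 \right)}} - 11\right) = 183 \left(- \frac{330}{\frac{14}{15} \cdot 13 \left(-8 + 13\right)} - 11\right) = 183 \left(- \frac{330}{\frac{14}{15} \cdot 13 \cdot 5} - 11\right) = 183 \left(- \frac{330}{\frac{182}{3}} - 11\right) = 183 \left(\left(-330\right) \frac{3}{182} - 11\right) = 183 \left(- \frac{495}{91} - 11\right) = 183 \left(- \frac{1496}{91}\right) = - \frac{273768}{91}$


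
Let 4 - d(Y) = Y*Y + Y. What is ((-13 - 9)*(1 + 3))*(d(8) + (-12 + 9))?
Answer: 6248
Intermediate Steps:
d(Y) = 4 - Y - Y² (d(Y) = 4 - (Y*Y + Y) = 4 - (Y² + Y) = 4 - (Y + Y²) = 4 + (-Y - Y²) = 4 - Y - Y²)
((-13 - 9)*(1 + 3))*(d(8) + (-12 + 9)) = ((-13 - 9)*(1 + 3))*((4 - 1*8 - 1*8²) + (-12 + 9)) = (-22*4)*((4 - 8 - 1*64) - 3) = -88*((4 - 8 - 64) - 3) = -88*(-68 - 3) = -88*(-71) = 6248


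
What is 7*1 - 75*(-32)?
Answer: 2407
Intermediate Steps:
7*1 - 75*(-32) = 7 + 2400 = 2407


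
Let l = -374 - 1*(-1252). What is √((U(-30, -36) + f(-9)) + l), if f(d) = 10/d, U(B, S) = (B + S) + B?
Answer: 2*√1757/3 ≈ 27.944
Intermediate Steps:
U(B, S) = S + 2*B
l = 878 (l = -374 + 1252 = 878)
√((U(-30, -36) + f(-9)) + l) = √(((-36 + 2*(-30)) + 10/(-9)) + 878) = √(((-36 - 60) + 10*(-⅑)) + 878) = √((-96 - 10/9) + 878) = √(-874/9 + 878) = √(7028/9) = 2*√1757/3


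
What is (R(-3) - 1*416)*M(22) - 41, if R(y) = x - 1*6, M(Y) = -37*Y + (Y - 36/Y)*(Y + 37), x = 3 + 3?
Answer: -1773443/11 ≈ -1.6122e+5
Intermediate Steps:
x = 6
M(Y) = -37*Y + (37 + Y)*(Y - 36/Y) (M(Y) = -37*Y + (Y - 36/Y)*(37 + Y) = -37*Y + (37 + Y)*(Y - 36/Y))
R(y) = 0 (R(y) = 6 - 1*6 = 6 - 6 = 0)
(R(-3) - 1*416)*M(22) - 41 = (0 - 1*416)*(-36 + 22² - 1332/22) - 41 = (0 - 416)*(-36 + 484 - 1332*1/22) - 41 = -416*(-36 + 484 - 666/11) - 41 = -416*4262/11 - 41 = -1772992/11 - 41 = -1773443/11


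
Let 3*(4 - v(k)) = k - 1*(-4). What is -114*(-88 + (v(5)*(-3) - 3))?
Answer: 10716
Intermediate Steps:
v(k) = 8/3 - k/3 (v(k) = 4 - (k - 1*(-4))/3 = 4 - (k + 4)/3 = 4 - (4 + k)/3 = 4 + (-4/3 - k/3) = 8/3 - k/3)
-114*(-88 + (v(5)*(-3) - 3)) = -114*(-88 + ((8/3 - 1/3*5)*(-3) - 3)) = -114*(-88 + ((8/3 - 5/3)*(-3) - 3)) = -114*(-88 + (1*(-3) - 3)) = -114*(-88 + (-3 - 3)) = -114*(-88 - 6) = -114*(-94) = 10716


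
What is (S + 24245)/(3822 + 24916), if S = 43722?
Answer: 67967/28738 ≈ 2.3651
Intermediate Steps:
(S + 24245)/(3822 + 24916) = (43722 + 24245)/(3822 + 24916) = 67967/28738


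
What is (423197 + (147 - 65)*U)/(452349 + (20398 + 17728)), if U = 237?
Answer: 442631/490475 ≈ 0.90245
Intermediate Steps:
(423197 + (147 - 65)*U)/(452349 + (20398 + 17728)) = (423197 + (147 - 65)*237)/(452349 + (20398 + 17728)) = (423197 + 82*237)/(452349 + 38126) = (423197 + 19434)/490475 = 442631*(1/490475) = 442631/490475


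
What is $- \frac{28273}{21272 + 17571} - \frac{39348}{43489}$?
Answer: $- \frac{393994123}{241320461} \approx -1.6327$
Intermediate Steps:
$- \frac{28273}{21272 + 17571} - \frac{39348}{43489} = - \frac{28273}{38843} - \frac{39348}{43489} = \left(-28273\right) \frac{1}{38843} - \frac{39348}{43489} = - \frac{4039}{5549} - \frac{39348}{43489} = - \frac{393994123}{241320461}$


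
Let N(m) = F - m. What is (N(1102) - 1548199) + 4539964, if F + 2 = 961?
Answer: 2991622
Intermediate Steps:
F = 959 (F = -2 + 961 = 959)
N(m) = 959 - m
(N(1102) - 1548199) + 4539964 = ((959 - 1*1102) - 1548199) + 4539964 = ((959 - 1102) - 1548199) + 4539964 = (-143 - 1548199) + 4539964 = -1548342 + 4539964 = 2991622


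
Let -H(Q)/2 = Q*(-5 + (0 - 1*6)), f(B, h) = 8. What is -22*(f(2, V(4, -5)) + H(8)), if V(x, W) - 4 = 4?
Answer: -4048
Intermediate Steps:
V(x, W) = 8 (V(x, W) = 4 + 4 = 8)
H(Q) = 22*Q (H(Q) = -2*Q*(-5 + (0 - 1*6)) = -2*Q*(-5 + (0 - 6)) = -2*Q*(-5 - 6) = -2*Q*(-11) = -(-22)*Q = 22*Q)
-22*(f(2, V(4, -5)) + H(8)) = -22*(8 + 22*8) = -22*(8 + 176) = -22*184 = -4048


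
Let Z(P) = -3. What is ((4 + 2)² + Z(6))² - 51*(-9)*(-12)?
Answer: -4419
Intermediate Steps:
((4 + 2)² + Z(6))² - 51*(-9)*(-12) = ((4 + 2)² - 3)² - 51*(-9)*(-12) = (6² - 3)² - (-459)*(-12) = (36 - 3)² - 1*5508 = 33² - 5508 = 1089 - 5508 = -4419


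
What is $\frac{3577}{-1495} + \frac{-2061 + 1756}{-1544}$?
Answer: $- \frac{5066913}{2308280} \approx -2.1951$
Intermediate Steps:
$\frac{3577}{-1495} + \frac{-2061 + 1756}{-1544} = 3577 \left(- \frac{1}{1495}\right) - - \frac{305}{1544} = - \frac{3577}{1495} + \frac{305}{1544} = - \frac{5066913}{2308280}$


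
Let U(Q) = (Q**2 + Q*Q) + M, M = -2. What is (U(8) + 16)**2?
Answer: 20164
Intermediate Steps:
U(Q) = -2 + 2*Q**2 (U(Q) = (Q**2 + Q*Q) - 2 = (Q**2 + Q**2) - 2 = 2*Q**2 - 2 = -2 + 2*Q**2)
(U(8) + 16)**2 = ((-2 + 2*8**2) + 16)**2 = ((-2 + 2*64) + 16)**2 = ((-2 + 128) + 16)**2 = (126 + 16)**2 = 142**2 = 20164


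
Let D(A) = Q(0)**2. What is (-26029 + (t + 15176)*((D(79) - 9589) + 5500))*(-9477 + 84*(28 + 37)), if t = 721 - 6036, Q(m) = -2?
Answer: 161918095638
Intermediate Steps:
t = -5315
D(A) = 4 (D(A) = (-2)**2 = 4)
(-26029 + (t + 15176)*((D(79) - 9589) + 5500))*(-9477 + 84*(28 + 37)) = (-26029 + (-5315 + 15176)*((4 - 9589) + 5500))*(-9477 + 84*(28 + 37)) = (-26029 + 9861*(-9585 + 5500))*(-9477 + 84*65) = (-26029 + 9861*(-4085))*(-9477 + 5460) = (-26029 - 40282185)*(-4017) = -40308214*(-4017) = 161918095638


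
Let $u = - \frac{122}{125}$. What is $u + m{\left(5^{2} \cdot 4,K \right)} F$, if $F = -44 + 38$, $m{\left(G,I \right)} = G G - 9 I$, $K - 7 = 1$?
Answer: $- \frac{7446122}{125} \approx -59569.0$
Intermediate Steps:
$K = 8$ ($K = 7 + 1 = 8$)
$m{\left(G,I \right)} = G^{2} - 9 I$
$F = -6$
$u = - \frac{122}{125}$ ($u = \left(-122\right) \frac{1}{125} = - \frac{122}{125} \approx -0.976$)
$u + m{\left(5^{2} \cdot 4,K \right)} F = - \frac{122}{125} + \left(\left(5^{2} \cdot 4\right)^{2} - 72\right) \left(-6\right) = - \frac{122}{125} + \left(\left(25 \cdot 4\right)^{2} - 72\right) \left(-6\right) = - \frac{122}{125} + \left(100^{2} - 72\right) \left(-6\right) = - \frac{122}{125} + \left(10000 - 72\right) \left(-6\right) = - \frac{122}{125} + 9928 \left(-6\right) = - \frac{122}{125} - 59568 = - \frac{7446122}{125}$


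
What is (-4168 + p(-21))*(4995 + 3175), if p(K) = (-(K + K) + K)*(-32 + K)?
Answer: -43145770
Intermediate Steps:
p(K) = -K*(-32 + K) (p(K) = (-2*K + K)*(-32 + K) = (-K)*(-32 + K) = -K*(-32 + K))
(-4168 + p(-21))*(4995 + 3175) = (-4168 - 21*(32 - 1*(-21)))*(4995 + 3175) = (-4168 - 21*(32 + 21))*8170 = (-4168 - 21*53)*8170 = (-4168 - 1113)*8170 = -5281*8170 = -43145770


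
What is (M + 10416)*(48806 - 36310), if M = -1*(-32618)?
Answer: 537752864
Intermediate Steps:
M = 32618
(M + 10416)*(48806 - 36310) = (32618 + 10416)*(48806 - 36310) = 43034*12496 = 537752864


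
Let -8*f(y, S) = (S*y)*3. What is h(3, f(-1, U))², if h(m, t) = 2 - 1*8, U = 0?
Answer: 36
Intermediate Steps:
f(y, S) = -3*S*y/8 (f(y, S) = -S*y*3/8 = -3*S*y/8)
h(m, t) = -6 (h(m, t) = 2 - 8 = -6)
h(3, f(-1, U))² = (-6)² = 36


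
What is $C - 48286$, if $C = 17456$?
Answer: $-30830$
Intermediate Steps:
$C - 48286 = 17456 - 48286 = -30830$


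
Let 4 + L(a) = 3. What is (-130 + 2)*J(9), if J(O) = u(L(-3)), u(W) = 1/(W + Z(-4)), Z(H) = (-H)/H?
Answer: 64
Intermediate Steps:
L(a) = -1 (L(a) = -4 + 3 = -1)
Z(H) = -1
u(W) = 1/(-1 + W) (u(W) = 1/(W - 1) = 1/(-1 + W))
J(O) = -½ (J(O) = 1/(-1 - 1) = 1/(-2) = -½)
(-130 + 2)*J(9) = (-130 + 2)*(-½) = -128*(-½) = 64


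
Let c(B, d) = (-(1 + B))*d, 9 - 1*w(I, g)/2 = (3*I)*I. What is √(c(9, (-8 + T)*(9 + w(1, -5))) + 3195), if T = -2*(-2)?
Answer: √4035 ≈ 63.522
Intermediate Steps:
T = 4
w(I, g) = 18 - 6*I² (w(I, g) = 18 - 2*3*I*I = 18 - 6*I²)
c(B, d) = d*(-1 - B) (c(B, d) = (-1 - B)*d = d*(-1 - B))
√(c(9, (-8 + T)*(9 + w(1, -5))) + 3195) = √(-(-8 + 4)*(9 + (18 - 6*1²))*(1 + 9) + 3195) = √(-1*(-4*(9 + (18 - 6*1)))*10 + 3195) = √(-1*(-4*(9 + (18 - 6)))*10 + 3195) = √(-1*(-4*(9 + 12))*10 + 3195) = √(-1*(-4*21)*10 + 3195) = √(-1*(-84)*10 + 3195) = √(840 + 3195) = √4035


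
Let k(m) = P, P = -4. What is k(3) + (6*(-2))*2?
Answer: -28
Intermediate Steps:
k(m) = -4
k(3) + (6*(-2))*2 = -4 + (6*(-2))*2 = -4 - 12*2 = -4 - 24 = -28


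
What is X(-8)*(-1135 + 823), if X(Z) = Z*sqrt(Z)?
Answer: 4992*I*sqrt(2) ≈ 7059.8*I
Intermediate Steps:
X(Z) = Z**(3/2)
X(-8)*(-1135 + 823) = (-8)**(3/2)*(-1135 + 823) = -16*I*sqrt(2)*(-312) = 4992*I*sqrt(2)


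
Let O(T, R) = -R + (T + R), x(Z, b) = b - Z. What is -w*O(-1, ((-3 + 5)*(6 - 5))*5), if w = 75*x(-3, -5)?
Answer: -150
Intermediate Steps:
w = -150 (w = 75*(-5 - 1*(-3)) = 75*(-5 + 3) = 75*(-2) = -150)
O(T, R) = T (O(T, R) = -R + (R + T) = T)
-w*O(-1, ((-3 + 5)*(6 - 5))*5) = -(-150)*(-1) = -1*150 = -150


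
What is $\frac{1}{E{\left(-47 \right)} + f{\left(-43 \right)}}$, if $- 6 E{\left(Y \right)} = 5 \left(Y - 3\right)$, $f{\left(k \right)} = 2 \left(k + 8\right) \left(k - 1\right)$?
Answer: $\frac{3}{9365} \approx 0.00032034$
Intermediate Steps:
$f{\left(k \right)} = 2 \left(-1 + k\right) \left(8 + k\right)$ ($f{\left(k \right)} = 2 \left(8 + k\right) \left(-1 + k\right) = 2 \left(-1 + k\right) \left(8 + k\right)$)
$E{\left(Y \right)} = \frac{5}{2} - \frac{5 Y}{6}$ ($E{\left(Y \right)} = - \frac{5 \left(Y - 3\right)}{6} = - \frac{5 \left(-3 + Y\right)}{6} = - \frac{-15 + 5 Y}{6} = \frac{5}{2} - \frac{5 Y}{6}$)
$\frac{1}{E{\left(-47 \right)} + f{\left(-43 \right)}} = \frac{1}{\left(\frac{5}{2} - - \frac{235}{6}\right) + \left(-16 + 2 \left(-43\right)^{2} + 14 \left(-43\right)\right)} = \frac{1}{\left(\frac{5}{2} + \frac{235}{6}\right) - -3080} = \frac{1}{\frac{125}{3} - -3080} = \frac{1}{\frac{125}{3} + 3080} = \frac{1}{\frac{9365}{3}} = \frac{3}{9365}$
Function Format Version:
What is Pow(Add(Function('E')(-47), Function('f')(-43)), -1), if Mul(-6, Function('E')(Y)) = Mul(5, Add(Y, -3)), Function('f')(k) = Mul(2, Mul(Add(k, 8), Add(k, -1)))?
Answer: Rational(3, 9365) ≈ 0.00032034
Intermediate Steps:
Function('f')(k) = Mul(2, Add(-1, k), Add(8, k)) (Function('f')(k) = Mul(2, Mul(Add(8, k), Add(-1, k))) = Mul(2, Mul(Add(-1, k), Add(8, k))) = Mul(2, Add(-1, k), Add(8, k)))
Function('E')(Y) = Add(Rational(5, 2), Mul(Rational(-5, 6), Y)) (Function('E')(Y) = Mul(Rational(-1, 6), Mul(5, Add(Y, -3))) = Mul(Rational(-1, 6), Mul(5, Add(-3, Y))) = Mul(Rational(-1, 6), Add(-15, Mul(5, Y))) = Add(Rational(5, 2), Mul(Rational(-5, 6), Y)))
Pow(Add(Function('E')(-47), Function('f')(-43)), -1) = Pow(Add(Add(Rational(5, 2), Mul(Rational(-5, 6), -47)), Add(-16, Mul(2, Pow(-43, 2)), Mul(14, -43))), -1) = Pow(Add(Add(Rational(5, 2), Rational(235, 6)), Add(-16, Mul(2, 1849), -602)), -1) = Pow(Add(Rational(125, 3), Add(-16, 3698, -602)), -1) = Pow(Add(Rational(125, 3), 3080), -1) = Pow(Rational(9365, 3), -1) = Rational(3, 9365)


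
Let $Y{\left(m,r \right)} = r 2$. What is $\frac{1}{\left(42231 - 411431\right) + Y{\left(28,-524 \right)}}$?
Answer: $- \frac{1}{370248} \approx -2.7009 \cdot 10^{-6}$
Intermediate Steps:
$Y{\left(m,r \right)} = 2 r$
$\frac{1}{\left(42231 - 411431\right) + Y{\left(28,-524 \right)}} = \frac{1}{\left(42231 - 411431\right) + 2 \left(-524\right)} = \frac{1}{\left(42231 - 411431\right) - 1048} = \frac{1}{-369200 - 1048} = \frac{1}{-370248} = - \frac{1}{370248}$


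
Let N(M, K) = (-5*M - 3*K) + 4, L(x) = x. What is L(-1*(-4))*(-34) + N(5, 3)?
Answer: -166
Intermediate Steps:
N(M, K) = 4 - 5*M - 3*K
L(-1*(-4))*(-34) + N(5, 3) = -1*(-4)*(-34) + (4 - 5*5 - 3*3) = 4*(-34) + (4 - 25 - 9) = -136 - 30 = -166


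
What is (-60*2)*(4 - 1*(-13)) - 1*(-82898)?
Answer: 80858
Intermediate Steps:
(-60*2)*(4 - 1*(-13)) - 1*(-82898) = -120*(4 + 13) + 82898 = -120*17 + 82898 = -2040 + 82898 = 80858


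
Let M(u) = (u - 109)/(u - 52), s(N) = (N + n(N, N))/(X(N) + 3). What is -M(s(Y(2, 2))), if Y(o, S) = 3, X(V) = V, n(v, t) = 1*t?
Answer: -36/17 ≈ -2.1176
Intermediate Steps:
n(v, t) = t
s(N) = 2*N/(3 + N) (s(N) = (N + N)/(N + 3) = (2*N)/(3 + N) = 2*N/(3 + N))
M(u) = (-109 + u)/(-52 + u)
-M(s(Y(2, 2))) = -(-109 + 2*3/(3 + 3))/(-52 + 2*3/(3 + 3)) = -(-109 + 2*3/6)/(-52 + 2*3/6) = -(-109 + 2*3*(⅙))/(-52 + 2*3*(⅙)) = -(-109 + 1)/(-52 + 1) = -(-108)/(-51) = -(-1)*(-108)/51 = -1*36/17 = -36/17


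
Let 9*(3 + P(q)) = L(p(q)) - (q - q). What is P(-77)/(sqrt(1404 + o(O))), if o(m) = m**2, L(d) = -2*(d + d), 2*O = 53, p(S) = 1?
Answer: -62*sqrt(337)/15165 ≈ -0.075052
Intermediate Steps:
O = 53/2 (O = (1/2)*53 = 53/2 ≈ 26.500)
L(d) = -4*d
P(q) = -31/9 (P(q) = -3 + (-4*1 - (q - q))/9 = -3 + (-4 - 1*0)/9 = -3 + (-4 + 0)/9 = -3 + (1/9)*(-4) = -3 - 4/9 = -31/9)
P(-77)/(sqrt(1404 + o(O))) = -31/(9*sqrt(1404 + (53/2)**2)) = -31/(9*sqrt(1404 + 2809/4)) = -31*2*sqrt(337)/1685/9 = -62*sqrt(337)/15165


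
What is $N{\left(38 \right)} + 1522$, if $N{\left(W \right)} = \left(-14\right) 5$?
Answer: $1452$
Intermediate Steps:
$N{\left(W \right)} = -70$
$N{\left(38 \right)} + 1522 = -70 + 1522 = 1452$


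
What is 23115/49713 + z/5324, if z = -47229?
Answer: -741610339/88224004 ≈ -8.4060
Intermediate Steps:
23115/49713 + z/5324 = 23115/49713 - 47229/5324 = 23115*(1/49713) - 47229*1/5324 = 7705/16571 - 47229/5324 = -741610339/88224004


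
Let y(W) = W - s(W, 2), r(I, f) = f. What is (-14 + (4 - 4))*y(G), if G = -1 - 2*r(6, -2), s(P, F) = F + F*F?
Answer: 42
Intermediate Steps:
s(P, F) = F + F²
G = 3 (G = -1 - 2*(-2) = -1 + 4 = 3)
y(W) = -6 + W (y(W) = W - 2*(1 + 2) = W - 2*3 = W - 1*6 = W - 6 = -6 + W)
(-14 + (4 - 4))*y(G) = (-14 + (4 - 4))*(-6 + 3) = (-14 + 0)*(-3) = -14*(-3) = 42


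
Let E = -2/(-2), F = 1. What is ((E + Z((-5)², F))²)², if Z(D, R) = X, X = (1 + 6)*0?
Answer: 1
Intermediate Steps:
X = 0 (X = 7*0 = 0)
Z(D, R) = 0
E = 1 (E = -2*(-½) = 1)
((E + Z((-5)², F))²)² = ((1 + 0)²)² = (1²)² = 1² = 1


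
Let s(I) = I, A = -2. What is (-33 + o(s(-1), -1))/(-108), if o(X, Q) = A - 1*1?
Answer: ⅓ ≈ 0.33333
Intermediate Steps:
o(X, Q) = -3 (o(X, Q) = -2 - 1*1 = -2 - 1 = -3)
(-33 + o(s(-1), -1))/(-108) = (-33 - 3)/(-108) = -36*(-1/108) = ⅓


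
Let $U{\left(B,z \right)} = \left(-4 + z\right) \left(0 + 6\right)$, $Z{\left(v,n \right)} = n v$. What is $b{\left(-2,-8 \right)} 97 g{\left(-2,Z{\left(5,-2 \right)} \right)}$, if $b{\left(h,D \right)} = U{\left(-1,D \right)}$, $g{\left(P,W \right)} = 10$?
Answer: $-69840$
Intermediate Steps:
$U{\left(B,z \right)} = -24 + 6 z$ ($U{\left(B,z \right)} = \left(-4 + z\right) 6 = -24 + 6 z$)
$b{\left(h,D \right)} = -24 + 6 D$
$b{\left(-2,-8 \right)} 97 g{\left(-2,Z{\left(5,-2 \right)} \right)} = \left(-24 + 6 \left(-8\right)\right) 97 \cdot 10 = \left(-24 - 48\right) 97 \cdot 10 = \left(-72\right) 97 \cdot 10 = \left(-6984\right) 10 = -69840$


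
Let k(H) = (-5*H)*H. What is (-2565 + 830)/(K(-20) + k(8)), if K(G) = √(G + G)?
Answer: 13880/2561 + 347*I*√10/10244 ≈ 5.4198 + 0.10712*I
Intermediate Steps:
K(G) = √2*√G (K(G) = √(2*G) = √2*√G)
k(H) = -5*H²
(-2565 + 830)/(K(-20) + k(8)) = (-2565 + 830)/(√2*√(-20) - 5*8²) = -1735/(√2*(2*I*√5) - 5*64) = -1735/(2*I*√10 - 320) = -1735/(-320 + 2*I*√10)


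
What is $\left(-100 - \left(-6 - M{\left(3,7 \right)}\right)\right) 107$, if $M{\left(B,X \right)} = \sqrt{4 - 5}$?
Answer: $-10058 + 107 i \approx -10058.0 + 107.0 i$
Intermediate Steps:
$M{\left(B,X \right)} = i$ ($M{\left(B,X \right)} = \sqrt{-1} = i$)
$\left(-100 - \left(-6 - M{\left(3,7 \right)}\right)\right) 107 = \left(-100 - \left(-6 - i\right)\right) 107 = \left(-100 + \left(6 + i\right)\right) 107 = \left(-94 + i\right) 107 = -10058 + 107 i$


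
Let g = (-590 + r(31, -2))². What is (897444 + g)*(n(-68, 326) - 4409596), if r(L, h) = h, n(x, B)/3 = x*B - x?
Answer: -5585506425568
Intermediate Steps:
n(x, B) = -3*x + 3*B*x (n(x, B) = 3*(x*B - x) = 3*(B*x - x) = 3*(-x + B*x) = -3*x + 3*B*x)
g = 350464 (g = (-590 - 2)² = (-592)² = 350464)
(897444 + g)*(n(-68, 326) - 4409596) = (897444 + 350464)*(3*(-68)*(-1 + 326) - 4409596) = 1247908*(3*(-68)*325 - 4409596) = 1247908*(-66300 - 4409596) = 1247908*(-4475896) = -5585506425568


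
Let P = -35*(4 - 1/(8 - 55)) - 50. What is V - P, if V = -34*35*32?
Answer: -1780795/47 ≈ -37889.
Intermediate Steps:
P = -8965/47 (P = -35*(4 - 1/(-47)) - 50 = -35*(4 - 1*(-1/47)) - 50 = -35*(4 + 1/47) - 50 = -35*189/47 - 50 = -6615/47 - 50 = -8965/47 ≈ -190.74)
V = -38080 (V = -1190*32 = -38080)
V - P = -38080 - 1*(-8965/47) = -38080 + 8965/47 = -1780795/47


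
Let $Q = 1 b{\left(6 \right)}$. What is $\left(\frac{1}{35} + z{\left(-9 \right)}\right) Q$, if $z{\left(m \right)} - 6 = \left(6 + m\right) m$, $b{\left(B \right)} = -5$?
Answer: $- \frac{1156}{7} \approx -165.14$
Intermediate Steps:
$z{\left(m \right)} = 6 + m \left(6 + m\right)$ ($z{\left(m \right)} = 6 + \left(6 + m\right) m = 6 + m \left(6 + m\right)$)
$Q = -5$ ($Q = 1 \left(-5\right) = -5$)
$\left(\frac{1}{35} + z{\left(-9 \right)}\right) Q = \left(\frac{1}{35} + \left(6 + \left(-9\right)^{2} + 6 \left(-9\right)\right)\right) \left(-5\right) = \left(\frac{1}{35} + \left(6 + 81 - 54\right)\right) \left(-5\right) = \left(\frac{1}{35} + 33\right) \left(-5\right) = \frac{1156}{35} \left(-5\right) = - \frac{1156}{7}$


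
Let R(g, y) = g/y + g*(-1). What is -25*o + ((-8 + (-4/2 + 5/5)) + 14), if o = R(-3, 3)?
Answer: -45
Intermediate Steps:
R(g, y) = -g + g/y (R(g, y) = g/y - g = -g + g/y)
o = 2 (o = -1*(-3) - 3/3 = 3 - 3*⅓ = 3 - 1 = 2)
-25*o + ((-8 + (-4/2 + 5/5)) + 14) = -25*2 + ((-8 + (-4/2 + 5/5)) + 14) = -50 + ((-8 + (-4*½ + 5*(⅕))) + 14) = -50 + ((-8 + (-2 + 1)) + 14) = -50 + ((-8 - 1) + 14) = -50 + (-9 + 14) = -50 + 5 = -45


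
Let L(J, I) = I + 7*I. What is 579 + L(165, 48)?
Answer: 963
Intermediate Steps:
L(J, I) = 8*I
579 + L(165, 48) = 579 + 8*48 = 579 + 384 = 963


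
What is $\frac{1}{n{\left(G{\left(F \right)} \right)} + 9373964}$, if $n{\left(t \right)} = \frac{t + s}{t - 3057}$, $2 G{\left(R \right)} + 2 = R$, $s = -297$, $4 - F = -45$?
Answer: $\frac{6067}{56871840135} \approx 1.0668 \cdot 10^{-7}$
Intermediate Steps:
$F = 49$ ($F = 4 - -45 = 4 + 45 = 49$)
$G{\left(R \right)} = -1 + \frac{R}{2}$
$n{\left(t \right)} = \frac{-297 + t}{-3057 + t}$ ($n{\left(t \right)} = \frac{t - 297}{t - 3057} = \frac{-297 + t}{-3057 + t}$)
$\frac{1}{n{\left(G{\left(F \right)} \right)} + 9373964} = \frac{1}{\frac{-297 + \left(-1 + \frac{1}{2} \cdot 49\right)}{-3057 + \left(-1 + \frac{1}{2} \cdot 49\right)} + 9373964} = \frac{1}{\frac{-297 + \left(-1 + \frac{49}{2}\right)}{-3057 + \left(-1 + \frac{49}{2}\right)} + 9373964} = \frac{1}{\frac{-297 + \frac{47}{2}}{-3057 + \frac{47}{2}} + 9373964} = \frac{1}{\frac{1}{- \frac{6067}{2}} \left(- \frac{547}{2}\right) + 9373964} = \frac{1}{\left(- \frac{2}{6067}\right) \left(- \frac{547}{2}\right) + 9373964} = \frac{1}{\frac{547}{6067} + 9373964} = \frac{1}{\frac{56871840135}{6067}} = \frac{6067}{56871840135}$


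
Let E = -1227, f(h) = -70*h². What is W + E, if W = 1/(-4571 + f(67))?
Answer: -391168828/318801 ≈ -1227.0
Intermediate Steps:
W = -1/318801 (W = 1/(-4571 - 70*67²) = 1/(-4571 - 70*4489) = 1/(-4571 - 314230) = 1/(-318801) = -1/318801 ≈ -3.1368e-6)
W + E = -1/318801 - 1227 = -391168828/318801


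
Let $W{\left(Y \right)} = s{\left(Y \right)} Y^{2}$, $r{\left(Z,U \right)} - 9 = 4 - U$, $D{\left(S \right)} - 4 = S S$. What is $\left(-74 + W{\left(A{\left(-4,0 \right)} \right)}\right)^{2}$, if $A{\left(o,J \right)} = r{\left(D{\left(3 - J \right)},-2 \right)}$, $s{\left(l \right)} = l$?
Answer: $10896601$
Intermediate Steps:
$D{\left(S \right)} = 4 + S^{2}$ ($D{\left(S \right)} = 4 + S S = 4 + S^{2}$)
$r{\left(Z,U \right)} = 13 - U$ ($r{\left(Z,U \right)} = 9 - \left(-4 + U\right) = 13 - U$)
$A{\left(o,J \right)} = 15$ ($A{\left(o,J \right)} = 13 - -2 = 13 + 2 = 15$)
$W{\left(Y \right)} = Y^{3}$ ($W{\left(Y \right)} = Y Y^{2} = Y^{3}$)
$\left(-74 + W{\left(A{\left(-4,0 \right)} \right)}\right)^{2} = \left(-74 + 15^{3}\right)^{2} = \left(-74 + 3375\right)^{2} = 3301^{2} = 10896601$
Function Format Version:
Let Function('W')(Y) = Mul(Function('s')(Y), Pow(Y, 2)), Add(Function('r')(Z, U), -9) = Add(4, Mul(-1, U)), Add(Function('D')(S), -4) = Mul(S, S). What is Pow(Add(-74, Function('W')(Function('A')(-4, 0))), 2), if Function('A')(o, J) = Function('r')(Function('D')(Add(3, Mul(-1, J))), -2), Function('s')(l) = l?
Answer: 10896601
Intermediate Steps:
Function('D')(S) = Add(4, Pow(S, 2)) (Function('D')(S) = Add(4, Mul(S, S)) = Add(4, Pow(S, 2)))
Function('r')(Z, U) = Add(13, Mul(-1, U)) (Function('r')(Z, U) = Add(9, Add(4, Mul(-1, U))) = Add(13, Mul(-1, U)))
Function('A')(o, J) = 15 (Function('A')(o, J) = Add(13, Mul(-1, -2)) = Add(13, 2) = 15)
Function('W')(Y) = Pow(Y, 3) (Function('W')(Y) = Mul(Y, Pow(Y, 2)) = Pow(Y, 3))
Pow(Add(-74, Function('W')(Function('A')(-4, 0))), 2) = Pow(Add(-74, Pow(15, 3)), 2) = Pow(Add(-74, 3375), 2) = Pow(3301, 2) = 10896601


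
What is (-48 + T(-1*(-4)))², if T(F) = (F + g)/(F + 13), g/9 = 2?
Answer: 630436/289 ≈ 2181.4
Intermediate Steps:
g = 18 (g = 9*2 = 18)
T(F) = (18 + F)/(13 + F) (T(F) = (F + 18)/(F + 13) = (18 + F)/(13 + F))
(-48 + T(-1*(-4)))² = (-48 + (18 - 1*(-4))/(13 - 1*(-4)))² = (-48 + (18 + 4)/(13 + 4))² = (-48 + 22/17)² = (-794/17)² = 630436/289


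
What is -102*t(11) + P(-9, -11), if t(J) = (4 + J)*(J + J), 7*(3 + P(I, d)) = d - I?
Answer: -235643/7 ≈ -33663.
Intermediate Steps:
P(I, d) = -3 - I/7 + d/7 (P(I, d) = -3 + (d - I)/7 = -3 + (-I/7 + d/7) = -3 - I/7 + d/7)
t(J) = 2*J*(4 + J) (t(J) = (4 + J)*(2*J) = 2*J*(4 + J))
-102*t(11) + P(-9, -11) = -204*11*(4 + 11) + (-3 - 1/7*(-9) + (1/7)*(-11)) = -204*11*15 + (-3 + 9/7 - 11/7) = -102*330 - 23/7 = -33660 - 23/7 = -235643/7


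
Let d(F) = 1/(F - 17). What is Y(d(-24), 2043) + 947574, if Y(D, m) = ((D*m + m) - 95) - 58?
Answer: 38925981/41 ≈ 9.4941e+5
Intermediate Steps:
d(F) = 1/(-17 + F)
Y(D, m) = -153 + m + D*m (Y(D, m) = ((m + D*m) - 95) - 58 = (-95 + m + D*m) - 58 = -153 + m + D*m)
Y(d(-24), 2043) + 947574 = (-153 + 2043 + 2043/(-17 - 24)) + 947574 = (-153 + 2043 + 2043/(-41)) + 947574 = (-153 + 2043 - 1/41*2043) + 947574 = (-153 + 2043 - 2043/41) + 947574 = 75447/41 + 947574 = 38925981/41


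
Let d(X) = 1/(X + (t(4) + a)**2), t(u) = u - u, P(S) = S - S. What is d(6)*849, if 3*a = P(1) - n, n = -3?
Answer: 849/7 ≈ 121.29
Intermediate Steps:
P(S) = 0
t(u) = 0
a = 1 (a = (0 - 1*(-3))/3 = (0 + 3)/3 = (1/3)*3 = 1)
d(X) = 1/(1 + X) (d(X) = 1/(X + (0 + 1)**2) = 1/(X + 1**2) = 1/(X + 1) = 1/(1 + X))
d(6)*849 = 849/(1 + 6) = 849/7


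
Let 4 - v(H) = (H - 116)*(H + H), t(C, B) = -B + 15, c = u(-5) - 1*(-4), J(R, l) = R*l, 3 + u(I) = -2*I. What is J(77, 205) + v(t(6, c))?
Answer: 16685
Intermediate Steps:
u(I) = -3 - 2*I
c = 11 (c = (-3 - 2*(-5)) - 1*(-4) = (-3 + 10) + 4 = 7 + 4 = 11)
t(C, B) = 15 - B
v(H) = 4 - 2*H*(-116 + H) (v(H) = 4 - (H - 116)*(H + H) = 4 - (-116 + H)*2*H = 4 - 2*H*(-116 + H))
J(77, 205) + v(t(6, c)) = 77*205 + (4 - 2*(15 - 1*11)² + 232*(15 - 1*11)) = 15785 + (4 - 2*(15 - 11)² + 232*(15 - 11)) = 15785 + (4 - 2*4² + 232*4) = 15785 + (4 - 2*16 + 928) = 15785 + (4 - 32 + 928) = 15785 + 900 = 16685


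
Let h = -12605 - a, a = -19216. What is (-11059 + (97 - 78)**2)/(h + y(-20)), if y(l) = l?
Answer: -3566/2197 ≈ -1.6231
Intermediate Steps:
h = 6611 (h = -12605 - 1*(-19216) = -12605 + 19216 = 6611)
(-11059 + (97 - 78)**2)/(h + y(-20)) = (-11059 + (97 - 78)**2)/(6611 - 20) = (-11059 + 19**2)/6591 = (-11059 + 361)*(1/6591) = -10698*1/6591 = -3566/2197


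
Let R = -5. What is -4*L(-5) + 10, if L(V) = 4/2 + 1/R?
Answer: 14/5 ≈ 2.8000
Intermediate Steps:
L(V) = 9/5 (L(V) = 4/2 + 1/(-5) = 4*(½) + 1*(-⅕) = 2 - ⅕ = 9/5)
-4*L(-5) + 10 = -4*9/5 + 10 = -36/5 + 10 = 14/5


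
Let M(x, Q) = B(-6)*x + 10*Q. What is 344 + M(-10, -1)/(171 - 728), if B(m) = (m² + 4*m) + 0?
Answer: 191738/557 ≈ 344.23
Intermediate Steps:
B(m) = m² + 4*m
M(x, Q) = 10*Q + 12*x (M(x, Q) = (-6*(4 - 6))*x + 10*Q = (-6*(-2))*x + 10*Q = 12*x + 10*Q = 10*Q + 12*x)
344 + M(-10, -1)/(171 - 728) = 344 + (10*(-1) + 12*(-10))/(171 - 728) = 344 + (-10 - 120)/(-557) = 344 - 1/557*(-130) = 344 + 130/557 = 191738/557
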